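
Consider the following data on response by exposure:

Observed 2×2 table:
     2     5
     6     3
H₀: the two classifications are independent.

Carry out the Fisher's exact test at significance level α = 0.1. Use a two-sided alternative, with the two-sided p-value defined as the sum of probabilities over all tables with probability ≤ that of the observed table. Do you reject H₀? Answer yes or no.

Margins: r₁=7, r₂=9, c₁=8, c₂=8, n=16
p_obs = C(7,2)·C(9,6)/C(16,8); sum pmf over tables with pmf ≤ p_obs
p-value (two-sided) = 0.31469
At α=0.1: p ≥ α → fail to reject H₀

reject H₀: no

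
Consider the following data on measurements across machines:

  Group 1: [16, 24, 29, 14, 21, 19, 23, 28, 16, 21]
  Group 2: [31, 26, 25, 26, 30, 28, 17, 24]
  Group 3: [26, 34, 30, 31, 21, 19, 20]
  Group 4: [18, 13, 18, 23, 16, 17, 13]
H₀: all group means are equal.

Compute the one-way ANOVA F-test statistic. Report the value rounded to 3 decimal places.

Group means [21.10, 25.88, 25.86, 16.86], grand mean 22.406
SSB = Σnᵢ(x̄ᵢ−x̄)² = 412.229; SSW = ΣΣ(x−x̄ᵢ)² = 645.489
MSB = 412.229/3 = 137.4098; MSW = 645.489/28 = 23.0532
F = MSB/MSW = 5.9606
df = (3, 28)

test statistic = 5.961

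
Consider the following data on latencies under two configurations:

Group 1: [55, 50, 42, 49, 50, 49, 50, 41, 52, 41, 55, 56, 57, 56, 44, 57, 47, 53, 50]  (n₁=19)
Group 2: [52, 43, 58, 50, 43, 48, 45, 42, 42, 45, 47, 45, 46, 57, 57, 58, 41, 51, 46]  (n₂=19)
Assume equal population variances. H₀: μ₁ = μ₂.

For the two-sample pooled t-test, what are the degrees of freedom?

degrees of freedom = 36

df = n₁ + n₂ − 2 = 19 + 19 − 2 = 36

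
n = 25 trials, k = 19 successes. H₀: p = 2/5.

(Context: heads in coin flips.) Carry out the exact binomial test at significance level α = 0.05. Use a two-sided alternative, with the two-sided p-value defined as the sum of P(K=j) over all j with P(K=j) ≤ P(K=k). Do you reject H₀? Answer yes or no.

Exact binomial: n=25, k=19, p₀=2/5=0.4000
P(X=j) = C(n,j)·p₀^j·(1−p₀)^(n−j); p = Σ P(X=j) over j with P(X=j) ≤ P(X=19)
p-value (two-sided) = 0.00033
At α=0.05: p < α → reject H₀

reject H₀: yes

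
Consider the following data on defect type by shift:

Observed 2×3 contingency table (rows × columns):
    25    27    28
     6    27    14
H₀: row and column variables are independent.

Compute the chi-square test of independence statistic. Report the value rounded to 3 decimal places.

test statistic = 8.297

Row totals [80, 47], col totals [31, 54, 42], n=127
χ² = (25−19.53)²/19.53 + (27−34.02)²/34.02 + (28−26.46)²/26.46 + (6−11.47)²/11.47 + (27−19.98)²/19.98 + (14−15.54)²/15.54 = 8.2972
df = 2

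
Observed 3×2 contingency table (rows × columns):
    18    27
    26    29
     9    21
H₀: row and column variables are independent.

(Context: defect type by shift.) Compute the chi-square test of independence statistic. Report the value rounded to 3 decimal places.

Row totals [45, 55, 30], col totals [53, 77], n=130
χ² = (18−18.35)²/18.35 + (27−26.65)²/26.65 + (26−22.42)²/22.42 + (29−32.58)²/32.58 + (9−12.23)²/12.23 + (21−17.77)²/17.77 = 2.4152
df = 2

test statistic = 2.415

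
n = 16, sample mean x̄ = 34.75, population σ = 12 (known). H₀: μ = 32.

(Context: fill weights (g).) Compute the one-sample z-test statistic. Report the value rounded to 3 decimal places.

test statistic = 0.917

SE = σ/√n = 12/√16 = 3.0000
z = (x̄−μ₀)/SE = (34.75−32)/3.0000 = 0.9167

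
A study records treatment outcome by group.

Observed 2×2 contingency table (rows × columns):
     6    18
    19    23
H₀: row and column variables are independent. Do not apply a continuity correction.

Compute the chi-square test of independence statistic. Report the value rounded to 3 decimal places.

Row totals [24, 42], col totals [25, 41], n=66
χ² = (6−9.09)²/9.09 + (18−14.91)²/14.91 + (19−15.91)²/15.91 + (23−26.09)²/26.09 = 2.6584
df = 1

test statistic = 2.658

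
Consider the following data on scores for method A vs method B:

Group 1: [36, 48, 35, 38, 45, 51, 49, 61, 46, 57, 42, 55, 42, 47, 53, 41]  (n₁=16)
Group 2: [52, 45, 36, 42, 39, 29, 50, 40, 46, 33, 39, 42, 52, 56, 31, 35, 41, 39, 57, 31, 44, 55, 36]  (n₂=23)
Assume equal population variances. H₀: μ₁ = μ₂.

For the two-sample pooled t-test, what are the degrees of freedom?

degrees of freedom = 37

df = n₁ + n₂ − 2 = 16 + 23 − 2 = 37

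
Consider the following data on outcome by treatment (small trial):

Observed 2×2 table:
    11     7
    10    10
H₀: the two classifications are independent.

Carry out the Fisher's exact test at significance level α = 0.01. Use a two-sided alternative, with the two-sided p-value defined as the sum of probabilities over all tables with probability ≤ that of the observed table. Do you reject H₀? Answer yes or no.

Margins: r₁=18, r₂=20, c₁=21, c₂=17, n=38
p_obs = C(18,11)·C(20,10)/C(38,21); sum pmf over tables with pmf ≤ p_obs
p-value (two-sided) = 0.53184
At α=0.01: p ≥ α → fail to reject H₀

reject H₀: no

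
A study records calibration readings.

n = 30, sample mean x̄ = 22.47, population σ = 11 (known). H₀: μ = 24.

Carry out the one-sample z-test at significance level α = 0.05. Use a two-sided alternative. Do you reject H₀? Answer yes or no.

reject H₀: no

SE = σ/√n = 11/√30 = 2.0083
z = (x̄−μ₀)/SE = (22.47−24)/2.0083 = -0.7618
p-value (two-sided) = 0.44616
At α=0.05: p ≥ α → fail to reject H₀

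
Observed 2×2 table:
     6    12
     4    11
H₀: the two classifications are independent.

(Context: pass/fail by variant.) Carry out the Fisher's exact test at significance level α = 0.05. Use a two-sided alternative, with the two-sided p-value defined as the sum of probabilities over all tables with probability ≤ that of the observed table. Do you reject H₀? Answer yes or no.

reject H₀: no

Margins: r₁=18, r₂=15, c₁=10, c₂=23, n=33
p_obs = C(18,6)·C(15,4)/C(33,10); sum pmf over tables with pmf ≤ p_obs
p-value (two-sided) = 0.72202
At α=0.05: p ≥ α → fail to reject H₀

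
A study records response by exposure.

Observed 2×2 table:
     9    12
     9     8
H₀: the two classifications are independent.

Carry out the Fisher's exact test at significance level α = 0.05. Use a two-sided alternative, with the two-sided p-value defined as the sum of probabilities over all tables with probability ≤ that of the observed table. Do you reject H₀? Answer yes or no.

Margins: r₁=21, r₂=17, c₁=18, c₂=20, n=38
p_obs = C(21,9)·C(17,9)/C(38,18); sum pmf over tables with pmf ≤ p_obs
p-value (two-sided) = 0.74464
At α=0.05: p ≥ α → fail to reject H₀

reject H₀: no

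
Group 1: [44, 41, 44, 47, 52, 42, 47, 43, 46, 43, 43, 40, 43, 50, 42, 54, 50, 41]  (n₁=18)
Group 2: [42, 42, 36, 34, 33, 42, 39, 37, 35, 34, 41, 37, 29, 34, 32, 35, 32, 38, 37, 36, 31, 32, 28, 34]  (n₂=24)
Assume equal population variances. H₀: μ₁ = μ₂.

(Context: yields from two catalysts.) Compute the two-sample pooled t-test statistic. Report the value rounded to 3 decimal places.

x̄₁=45.111, s₁=4.071, n₁=18
x̄₂=35.417, s₂=3.922, n₂=24
s_p² = [17·4.071² + 23·3.922²]/40 = 15.8903
SE = √(s_p²·(1/18+1/24)) = 1.2429
t = (45.111−35.417)/1.2429 = 7.7996
df = 40

test statistic = 7.800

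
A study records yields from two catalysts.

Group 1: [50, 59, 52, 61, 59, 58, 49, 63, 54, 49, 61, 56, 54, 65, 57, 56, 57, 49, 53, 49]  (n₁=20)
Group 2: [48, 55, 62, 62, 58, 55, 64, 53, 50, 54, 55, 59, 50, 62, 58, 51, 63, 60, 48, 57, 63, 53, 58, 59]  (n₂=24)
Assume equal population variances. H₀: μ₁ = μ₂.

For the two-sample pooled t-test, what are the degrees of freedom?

df = n₁ + n₂ − 2 = 20 + 24 − 2 = 42

degrees of freedom = 42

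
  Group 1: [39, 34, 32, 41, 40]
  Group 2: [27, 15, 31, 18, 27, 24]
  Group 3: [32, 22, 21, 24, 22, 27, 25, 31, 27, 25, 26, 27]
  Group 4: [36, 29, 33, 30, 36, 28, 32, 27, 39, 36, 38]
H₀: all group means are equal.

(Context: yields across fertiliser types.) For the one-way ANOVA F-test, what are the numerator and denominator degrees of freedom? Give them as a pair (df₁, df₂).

degrees of freedom = [3, 30]

k = 4 groups, N = 34 total
df = (k−1, N−k) = (4−1, 34−4) = (3, 30)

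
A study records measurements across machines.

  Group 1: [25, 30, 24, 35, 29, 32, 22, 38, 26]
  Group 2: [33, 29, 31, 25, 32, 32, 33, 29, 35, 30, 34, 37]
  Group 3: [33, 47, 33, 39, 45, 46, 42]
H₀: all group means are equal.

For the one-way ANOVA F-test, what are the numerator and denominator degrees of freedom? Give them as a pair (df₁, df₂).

k = 3 groups, N = 28 total
df = (k−1, N−k) = (3−1, 28−3) = (2, 25)

degrees of freedom = [2, 25]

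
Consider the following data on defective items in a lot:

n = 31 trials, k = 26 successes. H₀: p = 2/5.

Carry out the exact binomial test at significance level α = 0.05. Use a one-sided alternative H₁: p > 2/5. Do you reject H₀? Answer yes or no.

reject H₀: yes

Exact binomial: n=31, k=26, p₀=2/5=0.4000
P(X≥26) from Σ C(n,i)·p₀^i·(1−p₀)^(n−i)
p-value (one-sided, H₁ greater) = 0.00000
At α=0.05: p < α → reject H₀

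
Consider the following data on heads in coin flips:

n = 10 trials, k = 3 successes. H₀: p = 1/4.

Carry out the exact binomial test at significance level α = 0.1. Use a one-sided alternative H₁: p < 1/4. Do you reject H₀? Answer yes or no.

Exact binomial: n=10, k=3, p₀=1/4=0.2500
P(X≤3) from Σ C(n,i)·p₀^i·(1−p₀)^(n−i)
p-value (one-sided, H₁ less) = 0.77588
At α=0.1: p ≥ α → fail to reject H₀

reject H₀: no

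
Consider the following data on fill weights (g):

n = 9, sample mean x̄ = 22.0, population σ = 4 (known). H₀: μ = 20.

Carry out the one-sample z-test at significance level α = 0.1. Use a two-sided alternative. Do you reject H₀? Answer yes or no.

reject H₀: no

SE = σ/√n = 4/√9 = 1.3333
z = (x̄−μ₀)/SE = (22.0−20)/1.3333 = 1.5000
p-value (two-sided) = 0.13361
At α=0.1: p ≥ α → fail to reject H₀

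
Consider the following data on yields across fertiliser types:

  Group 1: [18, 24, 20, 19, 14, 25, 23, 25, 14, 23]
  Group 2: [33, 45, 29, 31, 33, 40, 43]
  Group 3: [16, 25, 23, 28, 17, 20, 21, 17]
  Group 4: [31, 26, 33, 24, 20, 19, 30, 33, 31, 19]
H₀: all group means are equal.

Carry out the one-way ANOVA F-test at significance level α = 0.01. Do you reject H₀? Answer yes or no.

reject H₀: yes

Group means [20.50, 36.29, 20.88, 26.60], grand mean 25.486
SSB = Σnᵢ(x̄ᵢ−x̄)² = 1247.539; SSW = ΣΣ(x−x̄ᵢ)² = 821.204
MSB = 1247.539/3 = 415.8464; MSW = 821.204/31 = 26.4904
F = MSB/MSW = 15.6980
df = (3, 31)
p-value (upper-tail) = 0.00000
At α=0.01: p < α → reject H₀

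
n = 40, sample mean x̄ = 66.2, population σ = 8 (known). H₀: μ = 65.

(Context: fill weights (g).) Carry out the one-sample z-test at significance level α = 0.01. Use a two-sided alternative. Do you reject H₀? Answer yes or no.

reject H₀: no

SE = σ/√n = 8/√40 = 1.2649
z = (x̄−μ₀)/SE = (66.2−65)/1.2649 = 0.9487
p-value (two-sided) = 0.34278
At α=0.01: p ≥ α → fail to reject H₀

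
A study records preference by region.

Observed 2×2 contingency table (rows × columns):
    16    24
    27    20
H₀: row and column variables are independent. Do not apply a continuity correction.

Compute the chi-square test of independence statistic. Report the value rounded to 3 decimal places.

test statistic = 2.631

Row totals [40, 47], col totals [43, 44], n=87
χ² = (16−19.77)²/19.77 + (24−20.23)²/20.23 + (27−23.23)²/23.23 + (20−23.77)²/23.77 = 2.6314
df = 1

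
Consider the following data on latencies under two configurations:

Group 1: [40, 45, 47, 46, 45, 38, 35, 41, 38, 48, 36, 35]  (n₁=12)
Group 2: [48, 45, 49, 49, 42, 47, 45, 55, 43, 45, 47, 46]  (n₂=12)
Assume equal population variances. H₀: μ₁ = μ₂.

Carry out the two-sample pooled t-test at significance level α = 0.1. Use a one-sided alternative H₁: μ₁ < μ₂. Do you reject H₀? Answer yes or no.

reject H₀: yes

x̄₁=41.167, s₁=4.840, n₁=12
x̄₂=46.750, s₂=3.388, n₂=12
s_p² = [11·4.840² + 11·3.388²]/22 = 17.4508
SE = √(s_p²·(1/12+1/12)) = 1.7054
t = (41.167−46.750)/1.7054 = -3.2739
df = 22
p-value (one-sided, H₁ less) = 0.00174
At α=0.1: p < α → reject H₀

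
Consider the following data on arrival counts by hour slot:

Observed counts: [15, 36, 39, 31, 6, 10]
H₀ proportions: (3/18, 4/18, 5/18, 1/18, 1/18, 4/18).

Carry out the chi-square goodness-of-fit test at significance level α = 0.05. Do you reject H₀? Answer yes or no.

n = 137; E_i = n·p_i = [22.83, 30.44, 38.06, 7.61, 7.61, 30.44]
χ² = (15−22.83)²/22.83 + (36−30.44)²/30.44 + (39−38.06)²/38.06 + (31−7.61)²/7.61 + (6−7.61)²/7.61 + (10−30.44)²/30.44 = 89.6686
df = 5
p-value (upper-tail) = 0.00000
At α=0.05: p < α → reject H₀

reject H₀: yes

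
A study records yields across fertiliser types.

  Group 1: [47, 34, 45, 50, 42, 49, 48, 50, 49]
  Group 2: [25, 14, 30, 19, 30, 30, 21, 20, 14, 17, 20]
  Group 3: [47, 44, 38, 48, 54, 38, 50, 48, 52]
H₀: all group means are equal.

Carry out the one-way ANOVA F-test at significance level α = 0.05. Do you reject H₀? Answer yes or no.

reject H₀: yes

Group means [46.00, 21.82, 46.56], grand mean 37.000
SSB = Σnᵢ(x̄ᵢ−x̄)² = 4086.141; SSW = ΣΣ(x−x̄ᵢ)² = 841.859
MSB = 4086.141/2 = 2043.0707; MSW = 841.859/26 = 32.3792
F = MSB/MSW = 63.0983
df = (2, 26)
p-value (upper-tail) = 0.00000
At α=0.05: p < α → reject H₀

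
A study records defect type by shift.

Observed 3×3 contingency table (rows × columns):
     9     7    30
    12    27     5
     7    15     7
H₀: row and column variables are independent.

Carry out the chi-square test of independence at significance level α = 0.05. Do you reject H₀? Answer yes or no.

reject H₀: yes

Row totals [46, 44, 29], col totals [28, 49, 42], n=119
χ² = (9−10.82)²/10.82 + (7−18.94)²/18.94 + (30−16.24)²/16.24 + (12−10.35)²/10.35 + (27−18.12)²/18.12 + (5−15.53)²/15.53 + (7−6.82)²/6.82 + (15−11.94)²/11.94 + (7−10.24)²/10.24 = 33.0721
df = 4
p-value (upper-tail) = 0.00000
At α=0.05: p < α → reject H₀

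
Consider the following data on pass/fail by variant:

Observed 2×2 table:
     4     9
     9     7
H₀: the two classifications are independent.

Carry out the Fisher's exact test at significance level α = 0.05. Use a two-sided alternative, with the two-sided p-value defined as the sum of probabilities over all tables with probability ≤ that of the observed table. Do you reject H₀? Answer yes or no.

reject H₀: no

Margins: r₁=13, r₂=16, c₁=13, c₂=16, n=29
p_obs = C(13,4)·C(16,9)/C(29,13); sum pmf over tables with pmf ≤ p_obs
p-value (two-sided) = 0.26417
At α=0.05: p ≥ α → fail to reject H₀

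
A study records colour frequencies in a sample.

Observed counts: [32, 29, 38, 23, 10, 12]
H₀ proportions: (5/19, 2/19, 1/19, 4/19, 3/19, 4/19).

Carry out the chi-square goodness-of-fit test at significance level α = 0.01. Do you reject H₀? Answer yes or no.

reject H₀: yes

n = 144; E_i = n·p_i = [37.89, 15.16, 7.58, 30.32, 22.74, 30.32]
χ² = (32−37.89)²/37.89 + (29−15.16)²/15.16 + (38−7.58)²/7.58 + (23−30.32)²/30.32 + (10−22.74)²/22.74 + (12−30.32)²/30.32 = 155.6304
df = 5
p-value (upper-tail) = 0.00000
At α=0.01: p < α → reject H₀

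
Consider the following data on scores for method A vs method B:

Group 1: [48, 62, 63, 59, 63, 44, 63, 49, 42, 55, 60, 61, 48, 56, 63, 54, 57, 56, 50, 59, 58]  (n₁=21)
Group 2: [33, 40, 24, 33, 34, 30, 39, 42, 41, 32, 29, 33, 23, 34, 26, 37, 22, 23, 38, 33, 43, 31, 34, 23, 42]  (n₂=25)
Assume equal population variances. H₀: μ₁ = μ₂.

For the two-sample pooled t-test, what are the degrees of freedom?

degrees of freedom = 44

df = n₁ + n₂ − 2 = 21 + 25 − 2 = 44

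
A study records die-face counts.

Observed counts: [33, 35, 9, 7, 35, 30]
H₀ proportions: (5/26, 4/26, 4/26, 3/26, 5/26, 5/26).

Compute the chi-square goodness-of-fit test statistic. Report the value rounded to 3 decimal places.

test statistic = 22.990

n = 149; E_i = n·p_i = [28.65, 22.92, 22.92, 17.19, 28.65, 28.65]
χ² = (33−28.65)²/28.65 + (35−22.92)²/22.92 + (9−22.92)²/22.92 + (7−17.19)²/17.19 + (35−28.65)²/28.65 + (30−28.65)²/28.65 = 22.9897
df = 5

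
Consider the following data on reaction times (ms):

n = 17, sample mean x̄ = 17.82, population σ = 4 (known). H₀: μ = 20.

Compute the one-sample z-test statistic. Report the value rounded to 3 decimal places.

test statistic = -2.247

SE = σ/√n = 4/√17 = 0.9701
z = (x̄−μ₀)/SE = (17.82−20)/0.9701 = -2.2471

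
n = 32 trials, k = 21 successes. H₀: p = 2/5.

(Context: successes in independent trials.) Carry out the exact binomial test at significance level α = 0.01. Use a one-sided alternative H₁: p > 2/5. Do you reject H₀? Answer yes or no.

Exact binomial: n=32, k=21, p₀=2/5=0.4000
P(X≥21) from Σ C(n,i)·p₀^i·(1−p₀)^(n−i)
p-value (one-sided, H₁ greater) = 0.00301
At α=0.01: p < α → reject H₀

reject H₀: yes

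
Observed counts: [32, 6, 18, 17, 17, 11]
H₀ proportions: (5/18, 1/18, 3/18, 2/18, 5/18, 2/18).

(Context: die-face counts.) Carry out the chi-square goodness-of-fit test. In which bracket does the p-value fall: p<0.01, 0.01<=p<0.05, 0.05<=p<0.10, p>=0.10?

n = 101; E_i = n·p_i = [28.06, 5.61, 16.83, 11.22, 28.06, 11.22]
χ² = (32−28.06)²/28.06 + (6−5.61)²/5.61 + (18−16.83)²/16.83 + (17−11.22)²/11.22 + (17−28.06)²/28.06 + (11−11.22)²/11.22 = 7.9980
df = 5
p-value (upper-tail) = 0.15634
→ bracket: p>=0.10

p-value bracket: p>=0.10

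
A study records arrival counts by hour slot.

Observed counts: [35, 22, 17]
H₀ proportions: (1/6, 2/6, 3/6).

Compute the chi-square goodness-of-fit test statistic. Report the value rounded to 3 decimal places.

n = 74; E_i = n·p_i = [12.33, 24.67, 37.00]
χ² = (35−12.33)²/12.33 + (22−24.67)²/24.67 + (17−37.00)²/37.00 = 52.7568
df = 2

test statistic = 52.757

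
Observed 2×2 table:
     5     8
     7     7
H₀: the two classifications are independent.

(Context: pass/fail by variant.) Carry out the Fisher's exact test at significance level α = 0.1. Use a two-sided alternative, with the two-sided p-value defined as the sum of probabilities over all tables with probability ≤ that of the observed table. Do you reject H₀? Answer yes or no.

reject H₀: no

Margins: r₁=13, r₂=14, c₁=12, c₂=15, n=27
p_obs = C(13,5)·C(14,7)/C(27,12); sum pmf over tables with pmf ≤ p_obs
p-value (two-sided) = 0.70357
At α=0.1: p ≥ α → fail to reject H₀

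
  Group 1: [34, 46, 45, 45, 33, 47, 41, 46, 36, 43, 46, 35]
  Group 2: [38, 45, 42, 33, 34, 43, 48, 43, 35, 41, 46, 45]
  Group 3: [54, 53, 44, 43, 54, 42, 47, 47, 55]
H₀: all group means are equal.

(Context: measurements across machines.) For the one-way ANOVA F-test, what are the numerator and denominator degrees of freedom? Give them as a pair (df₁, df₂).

k = 3 groups, N = 33 total
df = (k−1, N−k) = (3−1, 33−3) = (2, 30)

degrees of freedom = [2, 30]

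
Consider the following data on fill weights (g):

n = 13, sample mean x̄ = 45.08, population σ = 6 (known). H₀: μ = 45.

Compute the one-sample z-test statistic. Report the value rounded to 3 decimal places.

SE = σ/√n = 6/√13 = 1.6641
z = (x̄−μ₀)/SE = (45.08−45)/1.6641 = 0.0481

test statistic = 0.048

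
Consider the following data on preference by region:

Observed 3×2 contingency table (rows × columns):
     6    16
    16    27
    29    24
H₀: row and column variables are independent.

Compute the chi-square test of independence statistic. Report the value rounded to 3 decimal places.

test statistic = 5.768

Row totals [22, 43, 53], col totals [51, 67], n=118
χ² = (6−9.51)²/9.51 + (16−12.49)²/12.49 + (16−18.58)²/18.58 + (27−24.42)²/24.42 + (29−22.91)²/22.91 + (24−30.09)²/30.09 = 5.7677
df = 2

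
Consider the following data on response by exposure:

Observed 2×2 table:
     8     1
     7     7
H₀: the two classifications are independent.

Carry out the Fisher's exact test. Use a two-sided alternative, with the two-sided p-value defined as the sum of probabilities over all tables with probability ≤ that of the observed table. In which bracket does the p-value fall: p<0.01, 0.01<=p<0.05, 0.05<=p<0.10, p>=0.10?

Margins: r₁=9, r₂=14, c₁=15, c₂=8, n=23
p_obs = C(9,8)·C(14,7)/C(23,15); sum pmf over tables with pmf ≤ p_obs
p-value (two-sided) = 0.08576
→ bracket: 0.05<=p<0.10

p-value bracket: 0.05<=p<0.10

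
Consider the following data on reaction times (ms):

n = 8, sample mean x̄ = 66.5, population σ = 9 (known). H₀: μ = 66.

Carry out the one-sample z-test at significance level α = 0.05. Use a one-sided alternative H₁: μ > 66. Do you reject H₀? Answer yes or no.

SE = σ/√n = 9/√8 = 3.1820
z = (x̄−μ₀)/SE = (66.5−66)/3.1820 = 0.1571
p-value (one-sided, H₁ greater) = 0.43757
At α=0.05: p ≥ α → fail to reject H₀

reject H₀: no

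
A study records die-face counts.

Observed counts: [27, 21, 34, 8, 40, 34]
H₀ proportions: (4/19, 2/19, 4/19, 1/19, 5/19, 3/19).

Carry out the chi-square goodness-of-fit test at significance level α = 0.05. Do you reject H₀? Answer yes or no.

n = 164; E_i = n·p_i = [34.53, 17.26, 34.53, 8.63, 43.16, 25.89]
χ² = (27−34.53)²/34.53 + (21−17.26)²/17.26 + (34−34.53)²/34.53 + (8−8.63)²/8.63 + (40−43.16)²/43.16 + (34−25.89)²/25.89 = 5.2718
df = 5
p-value (upper-tail) = 0.38361
At α=0.05: p ≥ α → fail to reject H₀

reject H₀: no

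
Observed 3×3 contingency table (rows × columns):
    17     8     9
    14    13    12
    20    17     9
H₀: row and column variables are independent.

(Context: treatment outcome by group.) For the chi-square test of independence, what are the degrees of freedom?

degrees of freedom = 4

df = (r−1)(c−1) = (3−1)·(3−1) = 4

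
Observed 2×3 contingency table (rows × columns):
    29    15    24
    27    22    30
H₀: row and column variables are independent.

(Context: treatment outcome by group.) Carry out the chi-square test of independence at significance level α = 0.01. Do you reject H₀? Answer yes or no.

reject H₀: no

Row totals [68, 79], col totals [56, 37, 54], n=147
χ² = (29−25.90)²/25.90 + (15−17.12)²/17.12 + (24−24.98)²/24.98 + (27−30.10)²/30.10 + (22−19.88)²/19.88 + (30−29.02)²/29.02 = 1.2463
df = 2
p-value (upper-tail) = 0.53626
At α=0.01: p ≥ α → fail to reject H₀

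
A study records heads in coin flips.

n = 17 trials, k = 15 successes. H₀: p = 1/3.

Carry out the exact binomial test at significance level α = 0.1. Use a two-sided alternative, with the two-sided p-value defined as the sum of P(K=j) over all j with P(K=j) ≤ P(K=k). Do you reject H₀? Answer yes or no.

Exact binomial: n=17, k=15, p₀=1/3=0.3333
P(X=j) = C(n,j)·p₀^j·(1−p₀)^(n−j); p = Σ P(X=j) over j with P(X=j) ≤ P(X=15)
p-value (two-sided) = 0.00000
At α=0.1: p < α → reject H₀

reject H₀: yes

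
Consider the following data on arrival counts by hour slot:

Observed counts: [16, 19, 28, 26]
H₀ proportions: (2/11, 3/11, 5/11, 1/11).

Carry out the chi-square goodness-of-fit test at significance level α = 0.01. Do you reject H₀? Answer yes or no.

reject H₀: yes

n = 89; E_i = n·p_i = [16.18, 24.27, 40.45, 8.09]
χ² = (16−16.18)²/16.18 + (19−24.27)²/24.27 + (28−40.45)²/40.45 + (26−8.09)²/8.09 = 44.6232
df = 3
p-value (upper-tail) = 0.00000
At α=0.01: p < α → reject H₀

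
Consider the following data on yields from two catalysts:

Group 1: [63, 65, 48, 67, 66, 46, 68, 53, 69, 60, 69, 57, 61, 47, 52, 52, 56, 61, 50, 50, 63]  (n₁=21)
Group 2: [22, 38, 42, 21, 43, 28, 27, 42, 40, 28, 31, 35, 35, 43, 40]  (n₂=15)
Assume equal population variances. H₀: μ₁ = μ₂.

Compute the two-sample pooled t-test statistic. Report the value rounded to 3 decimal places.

test statistic = 9.167

x̄₁=58.238, s₁=7.752, n₁=21
x̄₂=34.333, s₂=7.659, n₂=15
s_p² = [20·7.752² + 14·7.659²]/34 = 59.5042
SE = √(s_p²·(1/21+1/15)) = 2.6078
t = (58.238−34.333)/2.6078 = 9.1667
df = 34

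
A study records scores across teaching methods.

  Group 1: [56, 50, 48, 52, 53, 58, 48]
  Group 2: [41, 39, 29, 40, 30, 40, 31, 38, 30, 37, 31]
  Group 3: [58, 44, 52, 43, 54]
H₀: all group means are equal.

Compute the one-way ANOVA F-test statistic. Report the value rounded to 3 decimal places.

test statistic = 31.088

Group means [52.14, 35.09, 50.20], grand mean 43.565
SSB = Σnᵢ(x̄ᵢ−x̄)² = 1525.086; SSW = ΣΣ(x−x̄ᵢ)² = 490.566
MSB = 1525.086/2 = 762.5430; MSW = 490.566/20 = 24.5283
F = MSB/MSW = 31.0883
df = (2, 20)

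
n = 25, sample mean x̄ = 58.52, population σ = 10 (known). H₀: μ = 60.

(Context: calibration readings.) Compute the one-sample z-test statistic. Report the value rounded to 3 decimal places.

SE = σ/√n = 10/√25 = 2.0000
z = (x̄−μ₀)/SE = (58.52−60)/2.0000 = -0.7400

test statistic = -0.740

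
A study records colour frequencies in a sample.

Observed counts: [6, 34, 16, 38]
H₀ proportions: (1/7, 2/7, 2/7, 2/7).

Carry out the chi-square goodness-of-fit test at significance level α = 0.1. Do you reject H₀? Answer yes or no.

reject H₀: yes

n = 94; E_i = n·p_i = [13.43, 26.86, 26.86, 26.86]
χ² = (6−13.43)²/13.43 + (34−26.86)²/26.86 + (16−26.86)²/26.86 + (38−26.86)²/26.86 = 15.0213
df = 3
p-value (upper-tail) = 0.00180
At α=0.1: p < α → reject H₀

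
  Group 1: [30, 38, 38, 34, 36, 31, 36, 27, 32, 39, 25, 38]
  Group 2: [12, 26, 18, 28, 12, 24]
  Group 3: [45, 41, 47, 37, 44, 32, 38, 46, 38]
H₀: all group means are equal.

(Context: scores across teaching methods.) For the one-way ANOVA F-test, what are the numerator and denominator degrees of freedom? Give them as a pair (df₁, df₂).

k = 3 groups, N = 27 total
df = (k−1, N−k) = (3−1, 27−3) = (2, 24)

degrees of freedom = [2, 24]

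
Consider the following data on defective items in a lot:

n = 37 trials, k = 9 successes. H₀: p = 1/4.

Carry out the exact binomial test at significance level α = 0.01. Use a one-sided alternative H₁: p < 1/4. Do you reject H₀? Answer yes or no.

Exact binomial: n=37, k=9, p₀=1/4=0.2500
P(X≤9) from Σ C(n,i)·p₀^i·(1−p₀)^(n−i)
p-value (one-sided, H₁ less) = 0.55031
At α=0.01: p ≥ α → fail to reject H₀

reject H₀: no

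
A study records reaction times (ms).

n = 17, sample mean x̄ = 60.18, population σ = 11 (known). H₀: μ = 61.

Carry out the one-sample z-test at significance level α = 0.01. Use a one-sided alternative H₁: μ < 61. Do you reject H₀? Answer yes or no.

SE = σ/√n = 11/√17 = 2.6679
z = (x̄−μ₀)/SE = (60.18−61)/2.6679 = -0.3074
p-value (one-sided, H₁ less) = 0.37929
At α=0.01: p ≥ α → fail to reject H₀

reject H₀: no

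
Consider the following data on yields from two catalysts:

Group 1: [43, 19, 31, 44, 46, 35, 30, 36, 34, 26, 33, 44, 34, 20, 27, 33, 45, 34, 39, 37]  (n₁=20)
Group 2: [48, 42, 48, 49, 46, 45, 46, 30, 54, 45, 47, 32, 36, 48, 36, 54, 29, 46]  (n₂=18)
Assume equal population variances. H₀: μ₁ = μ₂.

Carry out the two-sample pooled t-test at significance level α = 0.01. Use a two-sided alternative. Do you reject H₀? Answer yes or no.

reject H₀: yes

x̄₁=34.500, s₁=7.749, n₁=20
x̄₂=43.389, s₂=7.617, n₂=18
s_p² = [19·7.749² + 17·7.617²]/36 = 59.0910
SE = √(s_p²·(1/20+1/18)) = 2.4975
t = (34.500−43.389)/2.4975 = -3.5591
df = 36
p-value (two-sided) = 0.00107
At α=0.01: p < α → reject H₀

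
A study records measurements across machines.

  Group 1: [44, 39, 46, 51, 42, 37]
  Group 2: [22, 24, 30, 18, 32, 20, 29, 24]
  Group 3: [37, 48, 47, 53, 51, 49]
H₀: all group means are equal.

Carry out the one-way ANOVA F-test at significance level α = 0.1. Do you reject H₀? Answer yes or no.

Group means [43.17, 24.88, 47.50], grand mean 37.150
SSB = Σnᵢ(x̄ᵢ−x̄)² = 2065.342; SSW = ΣΣ(x−x̄ᵢ)² = 457.208
MSB = 2065.342/2 = 1032.6708; MSW = 457.208/17 = 26.8946
F = MSB/MSW = 38.3969
df = (2, 17)
p-value (upper-tail) = 0.00000
At α=0.1: p < α → reject H₀

reject H₀: yes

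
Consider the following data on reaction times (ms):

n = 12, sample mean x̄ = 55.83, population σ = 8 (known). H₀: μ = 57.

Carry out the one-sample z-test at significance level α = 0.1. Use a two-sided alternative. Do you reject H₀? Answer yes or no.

SE = σ/√n = 8/√12 = 2.3094
z = (x̄−μ₀)/SE = (55.83−57)/2.3094 = -0.5066
p-value (two-sided) = 0.61242
At α=0.1: p ≥ α → fail to reject H₀

reject H₀: no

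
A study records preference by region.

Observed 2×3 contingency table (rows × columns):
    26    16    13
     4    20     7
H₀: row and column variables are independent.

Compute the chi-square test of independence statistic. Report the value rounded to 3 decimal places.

Row totals [55, 31], col totals [30, 36, 20], n=86
χ² = (26−19.19)²/19.19 + (16−23.02)²/23.02 + (13−12.79)²/12.79 + (4−10.81)²/10.81 + (20−12.98)²/12.98 + (7−7.21)²/7.21 = 12.6666
df = 2

test statistic = 12.667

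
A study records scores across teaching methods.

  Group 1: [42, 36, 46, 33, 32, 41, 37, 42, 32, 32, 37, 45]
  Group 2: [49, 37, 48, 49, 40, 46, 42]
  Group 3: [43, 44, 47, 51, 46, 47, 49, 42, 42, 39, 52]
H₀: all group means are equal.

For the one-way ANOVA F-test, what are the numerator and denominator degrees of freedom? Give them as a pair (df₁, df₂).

degrees of freedom = [2, 27]

k = 3 groups, N = 30 total
df = (k−1, N−k) = (3−1, 30−3) = (2, 27)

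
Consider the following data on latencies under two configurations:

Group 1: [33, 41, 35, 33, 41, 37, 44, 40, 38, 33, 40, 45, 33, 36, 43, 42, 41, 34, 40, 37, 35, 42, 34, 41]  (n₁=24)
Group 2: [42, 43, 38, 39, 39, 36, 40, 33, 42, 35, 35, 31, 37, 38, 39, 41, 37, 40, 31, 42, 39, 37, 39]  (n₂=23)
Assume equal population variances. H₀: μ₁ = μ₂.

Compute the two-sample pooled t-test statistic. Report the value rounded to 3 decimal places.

test statistic = 0.278

x̄₁=38.250, s₁=3.870, n₁=24
x̄₂=37.957, s₂=3.323, n₂=23
s_p² = [23·3.870² + 22·3.323²]/45 = 13.0546
SE = √(s_p²·(1/24+1/23)) = 1.0543
t = (38.250−37.957)/1.0543 = 0.2784
df = 45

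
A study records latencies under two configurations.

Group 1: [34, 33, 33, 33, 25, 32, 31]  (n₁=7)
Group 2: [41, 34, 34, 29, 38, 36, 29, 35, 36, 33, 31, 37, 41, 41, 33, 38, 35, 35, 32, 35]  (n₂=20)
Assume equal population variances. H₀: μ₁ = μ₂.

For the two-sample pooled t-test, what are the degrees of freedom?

degrees of freedom = 25

df = n₁ + n₂ − 2 = 7 + 20 − 2 = 25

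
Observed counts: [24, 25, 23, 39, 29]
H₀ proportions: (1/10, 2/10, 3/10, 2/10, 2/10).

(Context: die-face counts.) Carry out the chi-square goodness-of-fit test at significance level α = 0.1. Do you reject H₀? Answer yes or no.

n = 140; E_i = n·p_i = [14.00, 28.00, 42.00, 28.00, 28.00]
χ² = (24−14.00)²/14.00 + (25−28.00)²/28.00 + (23−42.00)²/42.00 + (39−28.00)²/28.00 + (29−28.00)²/28.00 = 20.4167
df = 4
p-value (upper-tail) = 0.00041
At α=0.1: p < α → reject H₀

reject H₀: yes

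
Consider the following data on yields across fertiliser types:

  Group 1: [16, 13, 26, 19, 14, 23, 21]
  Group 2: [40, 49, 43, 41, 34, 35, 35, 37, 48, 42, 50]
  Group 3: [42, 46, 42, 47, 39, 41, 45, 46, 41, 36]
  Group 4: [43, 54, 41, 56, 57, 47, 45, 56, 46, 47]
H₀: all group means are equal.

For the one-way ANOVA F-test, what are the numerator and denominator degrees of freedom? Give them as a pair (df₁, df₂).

k = 4 groups, N = 38 total
df = (k−1, N−k) = (4−1, 38−4) = (3, 34)

degrees of freedom = [3, 34]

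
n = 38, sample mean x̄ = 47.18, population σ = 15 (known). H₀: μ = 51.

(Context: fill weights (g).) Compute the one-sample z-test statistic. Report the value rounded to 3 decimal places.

SE = σ/√n = 15/√38 = 2.4333
z = (x̄−μ₀)/SE = (47.18−51)/2.4333 = -1.5699

test statistic = -1.570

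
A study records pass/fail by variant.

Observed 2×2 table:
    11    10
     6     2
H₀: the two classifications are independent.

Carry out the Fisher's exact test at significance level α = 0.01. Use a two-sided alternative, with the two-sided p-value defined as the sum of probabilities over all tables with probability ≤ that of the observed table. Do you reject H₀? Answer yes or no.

Margins: r₁=21, r₂=8, c₁=17, c₂=12, n=29
p_obs = C(21,11)·C(8,6)/C(29,17); sum pmf over tables with pmf ≤ p_obs
p-value (two-sided) = 0.40835
At α=0.01: p ≥ α → fail to reject H₀

reject H₀: no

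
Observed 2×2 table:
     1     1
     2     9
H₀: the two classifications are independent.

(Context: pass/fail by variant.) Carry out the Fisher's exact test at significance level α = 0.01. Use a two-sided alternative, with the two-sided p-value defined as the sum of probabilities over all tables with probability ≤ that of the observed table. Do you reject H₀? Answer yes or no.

Margins: r₁=2, r₂=11, c₁=3, c₂=10, n=13
p_obs = C(2,1)·C(11,2)/C(13,3); sum pmf over tables with pmf ≤ p_obs
p-value (two-sided) = 0.42308
At α=0.01: p ≥ α → fail to reject H₀

reject H₀: no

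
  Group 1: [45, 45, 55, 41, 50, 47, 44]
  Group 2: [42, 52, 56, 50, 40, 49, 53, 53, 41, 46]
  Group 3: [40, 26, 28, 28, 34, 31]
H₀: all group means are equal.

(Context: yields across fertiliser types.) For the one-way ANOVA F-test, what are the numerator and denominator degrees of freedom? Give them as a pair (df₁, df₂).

k = 3 groups, N = 23 total
df = (k−1, N−k) = (3−1, 23−3) = (2, 20)

degrees of freedom = [2, 20]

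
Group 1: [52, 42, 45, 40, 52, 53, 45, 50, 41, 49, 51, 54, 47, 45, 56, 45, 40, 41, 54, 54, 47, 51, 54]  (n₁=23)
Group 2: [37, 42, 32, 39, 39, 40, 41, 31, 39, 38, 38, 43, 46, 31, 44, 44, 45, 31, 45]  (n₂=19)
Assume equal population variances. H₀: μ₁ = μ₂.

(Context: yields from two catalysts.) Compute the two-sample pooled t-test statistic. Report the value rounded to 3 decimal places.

x̄₁=48.174, s₁=5.167, n₁=23
x̄₂=39.211, s₂=4.984, n₂=19
s_p² = [22·5.167² + 18·4.984²]/40 = 25.8616
SE = √(s_p²·(1/23+1/19)) = 1.5766
t = (48.174−39.211)/1.5766 = 5.6854
df = 40

test statistic = 5.685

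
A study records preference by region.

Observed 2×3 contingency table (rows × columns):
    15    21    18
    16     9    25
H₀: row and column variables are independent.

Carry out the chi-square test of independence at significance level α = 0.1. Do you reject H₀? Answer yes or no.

reject H₀: yes

Row totals [54, 50], col totals [31, 30, 43], n=104
χ² = (15−16.10)²/16.10 + (21−15.58)²/15.58 + (18−22.33)²/22.33 + (16−14.90)²/14.90 + (9−14.42)²/14.42 + (25−20.67)²/20.67 = 5.8266
df = 2
p-value (upper-tail) = 0.05430
At α=0.1: p < α → reject H₀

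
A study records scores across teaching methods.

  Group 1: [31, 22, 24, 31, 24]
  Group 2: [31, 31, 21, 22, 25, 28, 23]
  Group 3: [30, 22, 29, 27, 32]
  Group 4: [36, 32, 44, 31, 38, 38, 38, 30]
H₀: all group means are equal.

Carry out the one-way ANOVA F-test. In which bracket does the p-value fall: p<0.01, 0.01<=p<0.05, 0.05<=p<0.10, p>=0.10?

p-value bracket: p<0.01

Group means [26.40, 25.86, 28.00, 35.88], grand mean 29.600
SSB = Σnᵢ(x̄ᵢ−x̄)² = 477.068; SSW = ΣΣ(x−x̄ᵢ)² = 388.932
MSB = 477.068/3 = 159.0226; MSW = 388.932/21 = 18.5206
F = MSB/MSW = 8.5863
df = (3, 21)
p-value (upper-tail) = 0.00065
→ bracket: p<0.01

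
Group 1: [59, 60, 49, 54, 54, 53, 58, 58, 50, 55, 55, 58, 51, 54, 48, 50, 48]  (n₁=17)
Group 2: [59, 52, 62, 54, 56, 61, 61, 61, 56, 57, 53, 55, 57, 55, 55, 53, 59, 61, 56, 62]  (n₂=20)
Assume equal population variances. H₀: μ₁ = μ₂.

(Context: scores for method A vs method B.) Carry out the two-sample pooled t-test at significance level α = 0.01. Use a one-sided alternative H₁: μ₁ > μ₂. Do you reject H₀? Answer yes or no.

reject H₀: no

x̄₁=53.765, s₁=3.945, n₁=17
x̄₂=57.250, s₂=3.259, n₂=20
s_p² = [16·3.945² + 19·3.259²]/35 = 12.8803
SE = √(s_p²·(1/17+1/20)) = 1.1839
t = (53.765−57.250)/1.1839 = -2.9439
df = 35
p-value (one-sided, H₁ greater) = 0.99714
At α=0.01: p ≥ α → fail to reject H₀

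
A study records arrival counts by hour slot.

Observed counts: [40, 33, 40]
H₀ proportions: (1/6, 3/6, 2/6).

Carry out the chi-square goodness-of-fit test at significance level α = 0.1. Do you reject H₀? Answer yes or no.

reject H₀: yes

n = 113; E_i = n·p_i = [18.83, 56.50, 37.67]
χ² = (40−18.83)²/18.83 + (33−56.50)²/56.50 + (40−37.67)²/37.67 = 33.7080
df = 2
p-value (upper-tail) = 0.00000
At α=0.1: p < α → reject H₀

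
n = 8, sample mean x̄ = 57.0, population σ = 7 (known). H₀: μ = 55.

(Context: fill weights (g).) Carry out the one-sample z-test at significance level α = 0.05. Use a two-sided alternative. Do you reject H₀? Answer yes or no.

SE = σ/√n = 7/√8 = 2.4749
z = (x̄−μ₀)/SE = (57.0−55)/2.4749 = 0.8081
p-value (two-sided) = 0.41902
At α=0.05: p ≥ α → fail to reject H₀

reject H₀: no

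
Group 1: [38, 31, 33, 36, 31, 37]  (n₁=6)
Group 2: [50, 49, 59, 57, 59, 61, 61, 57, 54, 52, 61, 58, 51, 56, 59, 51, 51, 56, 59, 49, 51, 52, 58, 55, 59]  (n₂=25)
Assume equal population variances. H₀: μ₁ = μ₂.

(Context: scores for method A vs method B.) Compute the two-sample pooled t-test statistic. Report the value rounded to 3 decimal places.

x̄₁=34.333, s₁=3.077, n₁=6
x̄₂=55.400, s₂=4.041, n₂=25
s_p² = [5·3.077² + 24·4.041²]/29 = 15.1494
SE = √(s_p²·(1/6+1/25)) = 1.7694
t = (34.333−55.400)/1.7694 = -11.9059
df = 29

test statistic = -11.906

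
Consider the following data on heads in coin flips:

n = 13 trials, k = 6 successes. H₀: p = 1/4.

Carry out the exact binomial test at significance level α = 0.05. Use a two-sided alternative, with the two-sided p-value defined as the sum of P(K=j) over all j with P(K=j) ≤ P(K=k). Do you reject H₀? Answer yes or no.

Exact binomial: n=13, k=6, p₀=1/4=0.2500
P(X=j) = C(n,j)·p₀^j·(1−p₀)^(n−j); p = Σ P(X=j) over j with P(X=j) ≤ P(X=6)
p-value (two-sided) = 0.10397
At α=0.05: p ≥ α → fail to reject H₀

reject H₀: no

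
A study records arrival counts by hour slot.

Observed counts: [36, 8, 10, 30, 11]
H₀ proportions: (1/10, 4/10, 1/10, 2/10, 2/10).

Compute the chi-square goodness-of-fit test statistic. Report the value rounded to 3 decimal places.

n = 95; E_i = n·p_i = [9.50, 38.00, 9.50, 19.00, 19.00]
χ² = (36−9.50)²/9.50 + (8−38.00)²/38.00 + (10−9.50)²/9.50 + (30−19.00)²/19.00 + (11−19.00)²/19.00 = 107.3684
df = 4

test statistic = 107.368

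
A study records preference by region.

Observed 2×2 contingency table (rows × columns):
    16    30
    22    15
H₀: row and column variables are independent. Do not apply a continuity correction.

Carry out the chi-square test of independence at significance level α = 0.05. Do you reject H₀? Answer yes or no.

Row totals [46, 37], col totals [38, 45], n=83
χ² = (16−21.06)²/21.06 + (30−24.94)²/24.94 + (22−16.94)²/16.94 + (15−20.06)²/20.06 = 5.0306
df = 1
p-value (upper-tail) = 0.02490
At α=0.05: p < α → reject H₀

reject H₀: yes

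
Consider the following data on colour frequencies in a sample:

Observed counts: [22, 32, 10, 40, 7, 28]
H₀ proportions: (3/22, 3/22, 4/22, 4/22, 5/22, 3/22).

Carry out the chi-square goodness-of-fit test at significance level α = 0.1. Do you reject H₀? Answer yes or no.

reject H₀: yes

n = 139; E_i = n·p_i = [18.95, 18.95, 25.27, 25.27, 31.59, 18.95]
χ² = (22−18.95)²/18.95 + (32−18.95)²/18.95 + (10−25.27)²/25.27 + (40−25.27)²/25.27 + (7−31.59)²/31.59 + (28−18.95)²/18.95 = 50.7381
df = 5
p-value (upper-tail) = 0.00000
At α=0.1: p < α → reject H₀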